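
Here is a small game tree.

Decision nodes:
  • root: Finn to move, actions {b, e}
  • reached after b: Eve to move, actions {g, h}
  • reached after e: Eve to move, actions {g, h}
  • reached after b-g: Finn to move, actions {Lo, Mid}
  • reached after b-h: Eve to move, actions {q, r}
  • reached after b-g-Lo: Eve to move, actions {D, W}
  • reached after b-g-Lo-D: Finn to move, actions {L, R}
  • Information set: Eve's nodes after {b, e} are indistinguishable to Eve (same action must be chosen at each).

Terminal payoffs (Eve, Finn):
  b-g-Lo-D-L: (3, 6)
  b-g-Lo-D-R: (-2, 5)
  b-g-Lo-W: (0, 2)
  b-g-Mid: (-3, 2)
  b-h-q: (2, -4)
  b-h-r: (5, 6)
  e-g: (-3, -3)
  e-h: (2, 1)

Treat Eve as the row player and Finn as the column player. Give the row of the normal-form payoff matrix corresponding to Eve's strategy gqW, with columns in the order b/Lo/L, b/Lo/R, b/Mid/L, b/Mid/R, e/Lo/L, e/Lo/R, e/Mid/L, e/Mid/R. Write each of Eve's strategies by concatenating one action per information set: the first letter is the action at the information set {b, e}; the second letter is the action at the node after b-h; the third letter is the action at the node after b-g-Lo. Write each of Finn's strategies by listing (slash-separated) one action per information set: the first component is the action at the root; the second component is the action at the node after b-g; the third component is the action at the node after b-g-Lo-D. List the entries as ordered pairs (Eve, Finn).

vs b/Lo/L: Finn plays b → Eve plays g at [b] → Finn plays Lo at [b-g] → Eve plays W at [b-g-Lo] → (0, 2)
vs b/Lo/R: Finn plays b → Eve plays g at [b] → Finn plays Lo at [b-g] → Eve plays W at [b-g-Lo] → (0, 2)
vs b/Mid/L: Finn plays b → Eve plays g at [b] → Finn plays Mid at [b-g] → (-3, 2)
vs b/Mid/R: Finn plays b → Eve plays g at [b] → Finn plays Mid at [b-g] → (-3, 2)
vs e/Lo/L: Finn plays e → Eve plays g at [e] → (-3, -3)
vs e/Lo/R: Finn plays e → Eve plays g at [e] → (-3, -3)
vs e/Mid/L: Finn plays e → Eve plays g at [e] → (-3, -3)
vs e/Mid/R: Finn plays e → Eve plays g at [e] → (-3, -3)

(0,2) (0,2) (-3,2) (-3,2) (-3,-3) (-3,-3) (-3,-3) (-3,-3)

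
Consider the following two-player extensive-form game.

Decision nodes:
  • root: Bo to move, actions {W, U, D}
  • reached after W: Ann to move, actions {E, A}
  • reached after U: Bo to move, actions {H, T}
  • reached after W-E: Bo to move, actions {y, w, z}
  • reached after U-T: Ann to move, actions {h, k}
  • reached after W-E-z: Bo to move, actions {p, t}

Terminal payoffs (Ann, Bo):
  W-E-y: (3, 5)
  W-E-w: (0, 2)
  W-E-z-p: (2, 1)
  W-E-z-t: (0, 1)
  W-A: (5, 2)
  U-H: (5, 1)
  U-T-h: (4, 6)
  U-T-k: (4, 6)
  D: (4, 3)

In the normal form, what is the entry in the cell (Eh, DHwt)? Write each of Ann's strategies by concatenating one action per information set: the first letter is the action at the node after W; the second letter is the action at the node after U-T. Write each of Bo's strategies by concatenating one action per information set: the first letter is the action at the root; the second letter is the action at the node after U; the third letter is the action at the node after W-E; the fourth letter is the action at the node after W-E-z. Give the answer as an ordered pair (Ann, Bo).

(4, 3)

Trace the play path from the root:
  Bo plays D
→ terminal payoff (4, 3).
(Ann's choice at the node after W is never reached on this path, so it doesn't affect the outcome.)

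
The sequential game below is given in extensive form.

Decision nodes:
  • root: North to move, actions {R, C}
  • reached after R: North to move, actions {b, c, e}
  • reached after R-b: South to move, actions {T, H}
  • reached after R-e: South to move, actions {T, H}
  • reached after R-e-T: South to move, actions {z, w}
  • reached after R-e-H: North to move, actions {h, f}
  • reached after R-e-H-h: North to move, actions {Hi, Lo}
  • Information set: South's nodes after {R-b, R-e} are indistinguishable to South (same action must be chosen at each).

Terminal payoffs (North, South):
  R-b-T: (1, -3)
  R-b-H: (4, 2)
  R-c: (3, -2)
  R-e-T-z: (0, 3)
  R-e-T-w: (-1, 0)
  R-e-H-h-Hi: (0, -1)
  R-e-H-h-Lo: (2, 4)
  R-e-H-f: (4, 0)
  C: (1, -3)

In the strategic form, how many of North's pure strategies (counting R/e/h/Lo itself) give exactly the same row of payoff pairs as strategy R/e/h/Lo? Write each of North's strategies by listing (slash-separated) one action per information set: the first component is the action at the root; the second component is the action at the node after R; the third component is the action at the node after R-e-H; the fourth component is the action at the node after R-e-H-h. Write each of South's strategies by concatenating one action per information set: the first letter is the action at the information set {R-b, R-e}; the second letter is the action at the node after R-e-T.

Row for R/e/h/Lo (columns Tz, Tw, Hz, Hw): (0,3) (-1,0) (2,4) (2,4).
Every one of North's information sets is on the play path for some reply by South when North follows R/e/h/Lo.
Changing the action at any of them therefore changes at least one column, so only R/e/h/Lo itself gives this row.

1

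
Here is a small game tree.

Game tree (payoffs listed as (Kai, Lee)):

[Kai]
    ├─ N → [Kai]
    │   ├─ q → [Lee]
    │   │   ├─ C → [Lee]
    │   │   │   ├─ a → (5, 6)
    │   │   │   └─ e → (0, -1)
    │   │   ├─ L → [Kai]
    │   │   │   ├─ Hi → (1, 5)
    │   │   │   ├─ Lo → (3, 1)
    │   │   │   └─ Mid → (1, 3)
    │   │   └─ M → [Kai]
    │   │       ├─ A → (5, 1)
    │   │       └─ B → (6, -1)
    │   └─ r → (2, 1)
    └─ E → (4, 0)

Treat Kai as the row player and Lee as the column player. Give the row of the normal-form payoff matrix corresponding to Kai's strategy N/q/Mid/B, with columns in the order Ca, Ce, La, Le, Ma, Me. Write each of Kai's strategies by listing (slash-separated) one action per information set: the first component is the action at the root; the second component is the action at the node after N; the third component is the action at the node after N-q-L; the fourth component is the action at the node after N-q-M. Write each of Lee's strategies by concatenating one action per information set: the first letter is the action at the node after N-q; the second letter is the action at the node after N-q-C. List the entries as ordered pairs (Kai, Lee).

vs Ca: Kai plays N → Kai plays q at [N] → Lee plays C at [N-q] → Lee plays a at [N-q-C] → (5, 6)
vs Ce: Kai plays N → Kai plays q at [N] → Lee plays C at [N-q] → Lee plays e at [N-q-C] → (0, -1)
vs La: Kai plays N → Kai plays q at [N] → Lee plays L at [N-q] → Kai plays Mid at [N-q-L] → (1, 3)
vs Le: Kai plays N → Kai plays q at [N] → Lee plays L at [N-q] → Kai plays Mid at [N-q-L] → (1, 3)
vs Ma: Kai plays N → Kai plays q at [N] → Lee plays M at [N-q] → Kai plays B at [N-q-M] → (6, -1)
vs Me: Kai plays N → Kai plays q at [N] → Lee plays M at [N-q] → Kai plays B at [N-q-M] → (6, -1)

(5,6) (0,-1) (1,3) (1,3) (6,-1) (6,-1)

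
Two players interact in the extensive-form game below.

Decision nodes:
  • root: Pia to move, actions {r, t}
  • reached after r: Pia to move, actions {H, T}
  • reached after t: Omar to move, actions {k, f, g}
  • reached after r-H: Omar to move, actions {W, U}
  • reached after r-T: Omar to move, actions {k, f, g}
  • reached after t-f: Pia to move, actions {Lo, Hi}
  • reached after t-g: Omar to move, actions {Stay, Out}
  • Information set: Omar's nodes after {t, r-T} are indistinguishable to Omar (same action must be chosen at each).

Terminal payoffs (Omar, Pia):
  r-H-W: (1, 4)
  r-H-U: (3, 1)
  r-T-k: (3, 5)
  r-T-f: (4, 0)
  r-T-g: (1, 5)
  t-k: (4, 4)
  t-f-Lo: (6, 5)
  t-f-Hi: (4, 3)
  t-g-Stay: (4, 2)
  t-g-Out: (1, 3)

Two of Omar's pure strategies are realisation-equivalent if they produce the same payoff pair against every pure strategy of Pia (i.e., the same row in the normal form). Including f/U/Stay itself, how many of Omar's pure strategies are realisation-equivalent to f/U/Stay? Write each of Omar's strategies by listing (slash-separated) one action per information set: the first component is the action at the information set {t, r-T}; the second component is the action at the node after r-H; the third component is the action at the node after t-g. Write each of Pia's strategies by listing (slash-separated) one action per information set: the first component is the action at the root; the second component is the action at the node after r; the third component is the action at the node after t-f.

Row for f/U/Stay (columns r/H/Lo, r/H/Hi, r/T/Lo, r/T/Hi, t/H/Lo, t/H/Hi, t/T/Lo, t/T/Hi): (3,1) (3,1) (4,0) (4,0) (6,5) (4,3) (6,5) (4,3).
Under f/U/Stay, Omar's choice at the node after t-g can never be reached regardless of what Pia does, so varying those choices leaves every outcome unchanged.
Holding the reachable choices fixed and varying the unreachable one freely already gives 2 equivalent strategies.
No other strategy reproduces this row, so those 2 are the full class: f/U/Stay, f/U/Out.

2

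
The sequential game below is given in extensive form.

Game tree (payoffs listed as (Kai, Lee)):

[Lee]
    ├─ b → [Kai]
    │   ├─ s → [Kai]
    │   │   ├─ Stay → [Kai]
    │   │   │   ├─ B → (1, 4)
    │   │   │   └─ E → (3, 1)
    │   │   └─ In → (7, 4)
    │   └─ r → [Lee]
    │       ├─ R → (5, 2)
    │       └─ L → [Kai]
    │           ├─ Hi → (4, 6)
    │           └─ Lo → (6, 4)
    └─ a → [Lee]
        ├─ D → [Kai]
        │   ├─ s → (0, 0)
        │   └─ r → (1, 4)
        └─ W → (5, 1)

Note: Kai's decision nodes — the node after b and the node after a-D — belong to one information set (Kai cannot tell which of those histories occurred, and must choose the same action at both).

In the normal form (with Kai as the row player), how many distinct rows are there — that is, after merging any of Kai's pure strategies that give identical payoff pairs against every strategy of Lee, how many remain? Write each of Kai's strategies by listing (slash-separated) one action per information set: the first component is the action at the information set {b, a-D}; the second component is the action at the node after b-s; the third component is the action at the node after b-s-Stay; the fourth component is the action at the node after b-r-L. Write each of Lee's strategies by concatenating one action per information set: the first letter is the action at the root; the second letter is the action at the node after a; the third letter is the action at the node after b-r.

5

Kai has 16 pure strategies: s/Stay/B/Hi, s/Stay/B/Lo, s/Stay/E/Hi, s/Stay/E/Lo, s/In/B/Hi, s/In/B/Lo, s/In/E/Hi, s/In/E/Lo, r/Stay/B/Hi, r/Stay/B/Lo, r/Stay/E/Hi, r/Stay/E/Lo, r/In/B/Hi, r/In/B/Lo, r/In/E/Hi, r/In/E/Lo. Columns: bDR, bDL, bWR, bWL, aDR, aDL, aWR, aWL.
{s/Stay/B/Hi, s/Stay/B/Lo} → row (1,4) (1,4) (1,4) (1,4) (0,0) (0,0) (5,1) (5,1)
{s/Stay/E/Hi, s/Stay/E/Lo} → row (3,1) (3,1) (3,1) (3,1) (0,0) (0,0) (5,1) (5,1)
{s/In/B/Hi, s/In/B/Lo, s/In/E/Hi, s/In/E/Lo} → row (7,4) (7,4) (7,4) (7,4) (0,0) (0,0) (5,1) (5,1)
{r/Stay/B/Hi, r/Stay/E/Hi, r/In/B/Hi, r/In/E/Hi} → row (5,2) (4,6) (5,2) (4,6) (1,4) (1,4) (5,1) (5,1)
{r/Stay/B/Lo, r/Stay/E/Lo, r/In/B/Lo, r/In/E/Lo} → row (5,2) (6,4) (5,2) (6,4) (1,4) (1,4) (5,1) (5,1)
That's 5 distinct rows out of 16 strategies.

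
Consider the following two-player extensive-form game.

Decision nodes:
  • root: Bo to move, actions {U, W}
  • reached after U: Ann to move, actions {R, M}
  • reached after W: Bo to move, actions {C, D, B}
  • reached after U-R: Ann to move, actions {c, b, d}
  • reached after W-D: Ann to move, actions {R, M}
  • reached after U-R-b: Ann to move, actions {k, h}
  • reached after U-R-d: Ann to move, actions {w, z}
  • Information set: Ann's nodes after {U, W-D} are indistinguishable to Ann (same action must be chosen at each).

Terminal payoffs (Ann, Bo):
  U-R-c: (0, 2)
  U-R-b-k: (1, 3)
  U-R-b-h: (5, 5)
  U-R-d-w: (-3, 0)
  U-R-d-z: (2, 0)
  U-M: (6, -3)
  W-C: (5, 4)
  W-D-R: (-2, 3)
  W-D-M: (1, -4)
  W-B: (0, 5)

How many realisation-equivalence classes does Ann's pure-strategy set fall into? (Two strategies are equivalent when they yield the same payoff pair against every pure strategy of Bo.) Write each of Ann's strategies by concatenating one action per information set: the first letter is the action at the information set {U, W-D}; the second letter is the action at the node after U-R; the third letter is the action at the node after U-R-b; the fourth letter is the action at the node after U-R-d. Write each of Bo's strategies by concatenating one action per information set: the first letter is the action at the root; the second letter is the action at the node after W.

Ann has 24 pure strategies: Rckw, Rckz, Rchw, Rchz, Rbkw, Rbkz, Rbhw, Rbhz, Rdkw, Rdkz, Rdhw, Rdhz, Mckw, Mckz, Mchw, Mchz, Mbkw, Mbkz, Mbhw, Mbhz, Mdkw, Mdkz, Mdhw, Mdhz. Columns: UC, UD, UB, WC, WD, WB.
{Rckw, Rckz, Rchw, Rchz} → row (0,2) (0,2) (0,2) (5,4) (-2,3) (0,5)
{Rbkw, Rbkz} → row (1,3) (1,3) (1,3) (5,4) (-2,3) (0,5)
{Rbhw, Rbhz} → row (5,5) (5,5) (5,5) (5,4) (-2,3) (0,5)
{Rdkw, Rdhw} → row (-3,0) (-3,0) (-3,0) (5,4) (-2,3) (0,5)
{Rdkz, Rdhz} → row (2,0) (2,0) (2,0) (5,4) (-2,3) (0,5)
{Mckw, Mckz, Mchw, Mchz, Mbkw, Mbkz, Mbhw, Mbhz, Mdkw, Mdkz, Mdhw, Mdhz} → row (6,-3) (6,-3) (6,-3) (5,4) (1,-4) (0,5)
That's 6 distinct rows out of 24 strategies.

6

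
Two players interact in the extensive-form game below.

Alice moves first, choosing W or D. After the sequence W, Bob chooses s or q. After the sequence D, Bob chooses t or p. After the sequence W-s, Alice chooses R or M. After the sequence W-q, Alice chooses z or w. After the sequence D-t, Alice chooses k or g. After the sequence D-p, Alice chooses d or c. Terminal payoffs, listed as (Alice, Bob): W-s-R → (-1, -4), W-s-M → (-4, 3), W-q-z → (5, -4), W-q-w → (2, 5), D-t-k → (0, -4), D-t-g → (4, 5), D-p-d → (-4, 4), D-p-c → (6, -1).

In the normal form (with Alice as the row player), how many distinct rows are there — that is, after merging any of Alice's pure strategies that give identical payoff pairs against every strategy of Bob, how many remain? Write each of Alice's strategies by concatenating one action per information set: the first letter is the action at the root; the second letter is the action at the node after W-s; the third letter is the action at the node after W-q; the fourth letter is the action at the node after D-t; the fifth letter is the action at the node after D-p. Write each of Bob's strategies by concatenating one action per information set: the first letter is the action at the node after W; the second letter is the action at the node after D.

Alice has 32 pure strategies: WRzkd, WRzkc, WRzgd, WRzgc, WRwkd, WRwkc, WRwgd, WRwgc, WMzkd, WMzkc, WMzgd, WMzgc, WMwkd, WMwkc, WMwgd, WMwgc, DRzkd, DRzkc, DRzgd, DRzgc, DRwkd, DRwkc, DRwgd, DRwgc, DMzkd, DMzkc, DMzgd, DMzgc, DMwkd, DMwkc, DMwgd, DMwgc. Columns: st, sp, qt, qp.
{WRzkd, WRzkc, WRzgd, WRzgc} → row (-1,-4) (-1,-4) (5,-4) (5,-4)
{WRwkd, WRwkc, WRwgd, WRwgc} → row (-1,-4) (-1,-4) (2,5) (2,5)
{WMzkd, WMzkc, WMzgd, WMzgc} → row (-4,3) (-4,3) (5,-4) (5,-4)
{WMwkd, WMwkc, WMwgd, WMwgc} → row (-4,3) (-4,3) (2,5) (2,5)
{DRzkd, DRwkd, DMzkd, DMwkd} → row (0,-4) (-4,4) (0,-4) (-4,4)
{DRzkc, DRwkc, DMzkc, DMwkc} → row (0,-4) (6,-1) (0,-4) (6,-1)
{DRzgd, DRwgd, DMzgd, DMwgd} → row (4,5) (-4,4) (4,5) (-4,4)
{DRzgc, DRwgc, DMzgc, DMwgc} → row (4,5) (6,-1) (4,5) (6,-1)
That's 8 distinct rows out of 32 strategies.

8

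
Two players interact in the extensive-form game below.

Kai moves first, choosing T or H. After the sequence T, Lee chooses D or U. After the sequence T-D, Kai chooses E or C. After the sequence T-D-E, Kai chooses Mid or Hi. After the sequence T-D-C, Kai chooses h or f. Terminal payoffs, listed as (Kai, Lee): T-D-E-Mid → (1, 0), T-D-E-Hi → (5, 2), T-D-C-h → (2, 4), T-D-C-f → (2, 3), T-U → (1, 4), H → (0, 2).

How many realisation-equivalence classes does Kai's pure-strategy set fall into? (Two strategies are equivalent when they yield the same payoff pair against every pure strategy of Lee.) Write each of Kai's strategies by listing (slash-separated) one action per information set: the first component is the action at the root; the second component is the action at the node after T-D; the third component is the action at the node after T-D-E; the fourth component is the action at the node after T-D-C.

Kai has 16 pure strategies: T/E/Mid/h, T/E/Mid/f, T/E/Hi/h, T/E/Hi/f, T/C/Mid/h, T/C/Mid/f, T/C/Hi/h, T/C/Hi/f, H/E/Mid/h, H/E/Mid/f, H/E/Hi/h, H/E/Hi/f, H/C/Mid/h, H/C/Mid/f, H/C/Hi/h, H/C/Hi/f. Columns: D, U.
{T/E/Mid/h, T/E/Mid/f} → row (1,0) (1,4)
{T/E/Hi/h, T/E/Hi/f} → row (5,2) (1,4)
{T/C/Mid/h, T/C/Hi/h} → row (2,4) (1,4)
{T/C/Mid/f, T/C/Hi/f} → row (2,3) (1,4)
{H/E/Mid/h, H/E/Mid/f, H/E/Hi/h, H/E/Hi/f, H/C/Mid/h, H/C/Mid/f, H/C/Hi/h, H/C/Hi/f} → row (0,2) (0,2)
That's 5 distinct rows out of 16 strategies.

5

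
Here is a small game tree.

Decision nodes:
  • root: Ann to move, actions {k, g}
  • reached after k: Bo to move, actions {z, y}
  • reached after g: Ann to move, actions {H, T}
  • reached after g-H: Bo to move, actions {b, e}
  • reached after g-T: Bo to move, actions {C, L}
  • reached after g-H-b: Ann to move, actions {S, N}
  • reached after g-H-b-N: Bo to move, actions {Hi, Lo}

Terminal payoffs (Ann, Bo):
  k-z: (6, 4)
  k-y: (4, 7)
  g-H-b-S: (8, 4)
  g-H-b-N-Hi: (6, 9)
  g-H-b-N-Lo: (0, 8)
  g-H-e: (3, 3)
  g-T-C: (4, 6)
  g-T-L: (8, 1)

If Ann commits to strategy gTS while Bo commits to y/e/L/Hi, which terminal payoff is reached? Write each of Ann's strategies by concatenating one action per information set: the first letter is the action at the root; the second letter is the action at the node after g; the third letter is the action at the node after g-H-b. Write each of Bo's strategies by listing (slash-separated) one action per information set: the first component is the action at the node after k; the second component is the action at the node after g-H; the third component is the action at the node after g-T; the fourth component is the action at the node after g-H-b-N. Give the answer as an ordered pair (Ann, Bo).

Trace the play path from the root:
  Ann plays g
  Ann plays T at [g]
  Bo plays L at [g-T]
→ terminal payoff (8, 1).
(Ann's choice at the node after g-H-b is never reached on this path, so it doesn't affect the outcome.)

(8, 1)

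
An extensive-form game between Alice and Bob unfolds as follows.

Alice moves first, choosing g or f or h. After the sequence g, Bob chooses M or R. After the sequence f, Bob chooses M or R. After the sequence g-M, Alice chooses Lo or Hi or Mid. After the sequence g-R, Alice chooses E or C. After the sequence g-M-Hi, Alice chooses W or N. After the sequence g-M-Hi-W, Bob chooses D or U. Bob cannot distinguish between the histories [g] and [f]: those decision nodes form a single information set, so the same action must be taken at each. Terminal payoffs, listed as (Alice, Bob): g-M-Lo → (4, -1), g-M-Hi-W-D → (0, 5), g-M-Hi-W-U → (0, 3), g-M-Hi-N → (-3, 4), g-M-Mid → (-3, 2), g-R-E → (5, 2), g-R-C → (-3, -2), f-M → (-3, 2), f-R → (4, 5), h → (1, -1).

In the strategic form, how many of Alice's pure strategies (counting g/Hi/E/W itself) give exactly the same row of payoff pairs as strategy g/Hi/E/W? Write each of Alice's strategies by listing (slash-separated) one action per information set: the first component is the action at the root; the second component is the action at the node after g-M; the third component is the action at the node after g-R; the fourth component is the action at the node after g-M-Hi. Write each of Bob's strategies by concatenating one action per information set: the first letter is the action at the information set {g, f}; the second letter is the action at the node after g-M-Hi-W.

Row for g/Hi/E/W (columns MD, MU, RD, RU): (0,5) (0,3) (5,2) (5,2).
Every one of Alice's information sets is on the play path for some reply by Bob when Alice follows g/Hi/E/W.
Changing the action at any of them therefore changes at least one column, so only g/Hi/E/W itself gives this row.

1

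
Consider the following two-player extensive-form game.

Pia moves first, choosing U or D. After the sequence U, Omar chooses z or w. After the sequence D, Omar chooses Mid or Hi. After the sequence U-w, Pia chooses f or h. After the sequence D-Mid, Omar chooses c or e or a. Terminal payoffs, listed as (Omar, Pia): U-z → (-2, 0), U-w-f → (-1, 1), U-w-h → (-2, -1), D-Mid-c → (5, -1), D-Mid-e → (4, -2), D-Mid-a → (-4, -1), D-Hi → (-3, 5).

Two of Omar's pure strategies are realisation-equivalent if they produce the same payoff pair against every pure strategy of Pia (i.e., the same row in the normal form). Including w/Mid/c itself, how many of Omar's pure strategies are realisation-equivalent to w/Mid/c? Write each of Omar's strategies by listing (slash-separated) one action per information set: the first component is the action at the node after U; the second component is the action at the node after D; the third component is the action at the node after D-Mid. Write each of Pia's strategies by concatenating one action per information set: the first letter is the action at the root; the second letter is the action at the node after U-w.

Row for w/Mid/c (columns Uf, Uh, Df, Dh): (-1,1) (-2,-1) (5,-1) (5,-1).
Every one of Omar's information sets is on the play path for some reply by Pia when Omar follows w/Mid/c.
Changing the action at any of them therefore changes at least one column, so only w/Mid/c itself gives this row.

1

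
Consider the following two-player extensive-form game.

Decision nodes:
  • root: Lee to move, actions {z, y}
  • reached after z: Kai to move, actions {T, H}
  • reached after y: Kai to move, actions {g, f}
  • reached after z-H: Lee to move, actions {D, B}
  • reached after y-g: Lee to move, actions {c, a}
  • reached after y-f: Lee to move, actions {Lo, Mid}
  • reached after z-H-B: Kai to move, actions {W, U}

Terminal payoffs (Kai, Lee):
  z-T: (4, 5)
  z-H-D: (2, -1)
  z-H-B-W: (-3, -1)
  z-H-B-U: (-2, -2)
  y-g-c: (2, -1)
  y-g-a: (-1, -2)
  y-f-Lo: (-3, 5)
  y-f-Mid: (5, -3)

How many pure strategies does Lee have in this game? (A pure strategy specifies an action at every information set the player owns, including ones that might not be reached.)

Lee owns the root with actions {z, y} — two choices.
Lee owns the node after z-H with actions {D, B} — two choices.
Lee owns the node after y-g with actions {c, a} — two choices.
Lee owns the node after y-f with actions {Lo, Mid} — two choices.
A pure strategy fixes one action at each information set independently, so the count is the product 2 × 2 × 2 × 2 = 16.

16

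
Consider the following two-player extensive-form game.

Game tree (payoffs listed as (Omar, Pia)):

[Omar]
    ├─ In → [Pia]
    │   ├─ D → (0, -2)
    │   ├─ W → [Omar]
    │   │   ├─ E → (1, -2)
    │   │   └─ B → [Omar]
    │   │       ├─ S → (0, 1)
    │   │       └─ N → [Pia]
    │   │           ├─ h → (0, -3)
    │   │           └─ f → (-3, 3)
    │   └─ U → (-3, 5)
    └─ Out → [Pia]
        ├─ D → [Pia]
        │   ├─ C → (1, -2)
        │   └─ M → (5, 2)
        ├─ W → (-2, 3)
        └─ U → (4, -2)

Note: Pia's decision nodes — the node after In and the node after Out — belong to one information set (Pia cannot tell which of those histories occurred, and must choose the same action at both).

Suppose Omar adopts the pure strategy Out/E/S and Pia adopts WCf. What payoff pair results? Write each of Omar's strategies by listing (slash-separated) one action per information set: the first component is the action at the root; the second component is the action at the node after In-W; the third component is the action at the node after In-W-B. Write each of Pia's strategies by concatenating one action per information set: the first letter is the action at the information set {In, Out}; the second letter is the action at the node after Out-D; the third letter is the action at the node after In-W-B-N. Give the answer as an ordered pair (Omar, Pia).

(-2, 3)

Trace the play path from the root:
  Omar plays Out
  Pia plays W at [Out]
→ terminal payoff (-2, 3).
(Omar's choice at the node after In-W is never reached on this path, so it doesn't affect the outcome.)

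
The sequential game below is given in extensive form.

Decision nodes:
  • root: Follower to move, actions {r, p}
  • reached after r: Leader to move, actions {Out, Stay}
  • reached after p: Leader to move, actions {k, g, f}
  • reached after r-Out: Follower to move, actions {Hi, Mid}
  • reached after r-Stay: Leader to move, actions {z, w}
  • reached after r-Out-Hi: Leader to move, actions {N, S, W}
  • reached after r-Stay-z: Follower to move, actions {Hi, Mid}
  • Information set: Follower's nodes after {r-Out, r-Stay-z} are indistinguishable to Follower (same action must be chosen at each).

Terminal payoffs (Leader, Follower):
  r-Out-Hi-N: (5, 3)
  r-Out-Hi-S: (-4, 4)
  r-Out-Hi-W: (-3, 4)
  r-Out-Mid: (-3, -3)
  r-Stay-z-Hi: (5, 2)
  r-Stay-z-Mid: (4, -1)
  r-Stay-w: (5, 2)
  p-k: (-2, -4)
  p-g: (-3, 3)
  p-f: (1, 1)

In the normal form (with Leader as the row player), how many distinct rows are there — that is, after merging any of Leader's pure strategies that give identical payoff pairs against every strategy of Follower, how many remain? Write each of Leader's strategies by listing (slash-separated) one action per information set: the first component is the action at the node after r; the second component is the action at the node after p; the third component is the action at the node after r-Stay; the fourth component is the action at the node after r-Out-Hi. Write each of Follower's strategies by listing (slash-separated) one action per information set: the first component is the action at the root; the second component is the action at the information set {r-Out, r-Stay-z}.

15

Leader has 36 pure strategies: Out/k/z/N, Out/k/z/S, Out/k/z/W, Out/k/w/N, Out/k/w/S, Out/k/w/W, Out/g/z/N, Out/g/z/S, Out/g/z/W, Out/g/w/N, Out/g/w/S, Out/g/w/W, Out/f/z/N, Out/f/z/S, Out/f/z/W, Out/f/w/N, Out/f/w/S, Out/f/w/W, Stay/k/z/N, Stay/k/z/S, Stay/k/z/W, Stay/k/w/N, Stay/k/w/S, Stay/k/w/W, Stay/g/z/N, Stay/g/z/S, Stay/g/z/W, Stay/g/w/N, Stay/g/w/S, Stay/g/w/W, Stay/f/z/N, Stay/f/z/S, Stay/f/z/W, Stay/f/w/N, Stay/f/w/S, Stay/f/w/W. Columns: r/Hi, r/Mid, p/Hi, p/Mid.
{Out/k/z/N, Out/k/w/N} → row (5,3) (-3,-3) (-2,-4) (-2,-4)
{Out/k/z/S, Out/k/w/S} → row (-4,4) (-3,-3) (-2,-4) (-2,-4)
{Out/k/z/W, Out/k/w/W} → row (-3,4) (-3,-3) (-2,-4) (-2,-4)
{Out/g/z/N, Out/g/w/N} → row (5,3) (-3,-3) (-3,3) (-3,3)
{Out/g/z/S, Out/g/w/S} → row (-4,4) (-3,-3) (-3,3) (-3,3)
{Out/g/z/W, Out/g/w/W} → row (-3,4) (-3,-3) (-3,3) (-3,3)
{Out/f/z/N, Out/f/w/N} → row (5,3) (-3,-3) (1,1) (1,1)
{Out/f/z/S, Out/f/w/S} → row (-4,4) (-3,-3) (1,1) (1,1)
{Out/f/z/W, Out/f/w/W} → row (-3,4) (-3,-3) (1,1) (1,1)
{Stay/k/z/N, Stay/k/z/S, Stay/k/z/W} → row (5,2) (4,-1) (-2,-4) (-2,-4)
{Stay/k/w/N, Stay/k/w/S, Stay/k/w/W} → row (5,2) (5,2) (-2,-4) (-2,-4)
{Stay/g/z/N, Stay/g/z/S, Stay/g/z/W} → row (5,2) (4,-1) (-3,3) (-3,3)
{Stay/g/w/N, Stay/g/w/S, Stay/g/w/W} → row (5,2) (5,2) (-3,3) (-3,3)
{Stay/f/z/N, Stay/f/z/S, Stay/f/z/W} → row (5,2) (4,-1) (1,1) (1,1)
{Stay/f/w/N, Stay/f/w/S, Stay/f/w/W} → row (5,2) (5,2) (1,1) (1,1)
That's 15 distinct rows out of 36 strategies.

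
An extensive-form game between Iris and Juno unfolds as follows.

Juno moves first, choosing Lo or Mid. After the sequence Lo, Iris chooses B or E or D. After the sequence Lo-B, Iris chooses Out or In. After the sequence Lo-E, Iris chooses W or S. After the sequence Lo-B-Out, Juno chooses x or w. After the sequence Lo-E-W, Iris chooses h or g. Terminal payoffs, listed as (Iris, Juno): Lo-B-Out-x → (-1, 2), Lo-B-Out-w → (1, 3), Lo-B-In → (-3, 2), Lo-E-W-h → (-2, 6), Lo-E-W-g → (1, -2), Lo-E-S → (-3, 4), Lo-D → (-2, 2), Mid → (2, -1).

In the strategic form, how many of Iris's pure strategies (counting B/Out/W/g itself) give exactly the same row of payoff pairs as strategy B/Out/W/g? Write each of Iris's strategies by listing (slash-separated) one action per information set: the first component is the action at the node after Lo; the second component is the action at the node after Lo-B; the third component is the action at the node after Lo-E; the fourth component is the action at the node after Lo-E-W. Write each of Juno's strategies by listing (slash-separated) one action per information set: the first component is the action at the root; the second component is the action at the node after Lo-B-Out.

Row for B/Out/W/g (columns Lo/x, Lo/w, Mid/x, Mid/w): (-1,2) (1,3) (2,-1) (2,-1).
Under B/Out/W/g, Iris's choice at the node after Lo-E and at the node after Lo-E-W can never be reached regardless of what Juno does, so varying those choices leaves every outcome unchanged.
Holding the reachable choices fixed and varying the unreachable ones freely already gives 2 × 2 = 4 equivalent strategies.
No other strategy reproduces this row, so those 4 are the full class: B/Out/W/h, B/Out/W/g, B/Out/S/h, B/Out/S/g.

4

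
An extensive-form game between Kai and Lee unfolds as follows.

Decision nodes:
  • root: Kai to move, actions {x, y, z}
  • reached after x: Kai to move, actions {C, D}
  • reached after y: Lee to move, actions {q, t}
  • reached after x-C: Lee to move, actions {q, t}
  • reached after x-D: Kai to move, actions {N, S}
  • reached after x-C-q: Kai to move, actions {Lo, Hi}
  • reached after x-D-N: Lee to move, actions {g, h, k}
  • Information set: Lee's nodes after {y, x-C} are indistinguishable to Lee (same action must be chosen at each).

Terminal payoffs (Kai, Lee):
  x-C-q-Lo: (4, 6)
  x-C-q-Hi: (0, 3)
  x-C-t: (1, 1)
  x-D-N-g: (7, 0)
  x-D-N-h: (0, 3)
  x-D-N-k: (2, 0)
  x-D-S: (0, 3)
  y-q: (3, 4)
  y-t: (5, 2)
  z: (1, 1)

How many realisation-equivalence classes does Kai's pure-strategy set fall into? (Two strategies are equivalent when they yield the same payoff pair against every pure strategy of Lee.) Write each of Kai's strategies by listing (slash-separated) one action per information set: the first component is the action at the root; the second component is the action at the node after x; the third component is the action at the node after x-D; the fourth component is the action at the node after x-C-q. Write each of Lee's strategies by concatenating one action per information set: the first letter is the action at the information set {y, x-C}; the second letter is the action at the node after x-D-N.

Kai has 24 pure strategies: x/C/N/Lo, x/C/N/Hi, x/C/S/Lo, x/C/S/Hi, x/D/N/Lo, x/D/N/Hi, x/D/S/Lo, x/D/S/Hi, y/C/N/Lo, y/C/N/Hi, y/C/S/Lo, y/C/S/Hi, y/D/N/Lo, y/D/N/Hi, y/D/S/Lo, y/D/S/Hi, z/C/N/Lo, z/C/N/Hi, z/C/S/Lo, z/C/S/Hi, z/D/N/Lo, z/D/N/Hi, z/D/S/Lo, z/D/S/Hi. Columns: qg, qh, qk, tg, th, tk.
{x/C/N/Lo, x/C/S/Lo} → row (4,6) (4,6) (4,6) (1,1) (1,1) (1,1)
{x/C/N/Hi, x/C/S/Hi} → row (0,3) (0,3) (0,3) (1,1) (1,1) (1,1)
{x/D/N/Lo, x/D/N/Hi} → row (7,0) (0,3) (2,0) (7,0) (0,3) (2,0)
{x/D/S/Lo, x/D/S/Hi} → row (0,3) (0,3) (0,3) (0,3) (0,3) (0,3)
{y/C/N/Lo, y/C/N/Hi, y/C/S/Lo, y/C/S/Hi, y/D/N/Lo, y/D/N/Hi, y/D/S/Lo, y/D/S/Hi} → row (3,4) (3,4) (3,4) (5,2) (5,2) (5,2)
{z/C/N/Lo, z/C/N/Hi, z/C/S/Lo, z/C/S/Hi, z/D/N/Lo, z/D/N/Hi, z/D/S/Lo, z/D/S/Hi} → row (1,1) (1,1) (1,1) (1,1) (1,1) (1,1)
That's 6 distinct rows out of 24 strategies.

6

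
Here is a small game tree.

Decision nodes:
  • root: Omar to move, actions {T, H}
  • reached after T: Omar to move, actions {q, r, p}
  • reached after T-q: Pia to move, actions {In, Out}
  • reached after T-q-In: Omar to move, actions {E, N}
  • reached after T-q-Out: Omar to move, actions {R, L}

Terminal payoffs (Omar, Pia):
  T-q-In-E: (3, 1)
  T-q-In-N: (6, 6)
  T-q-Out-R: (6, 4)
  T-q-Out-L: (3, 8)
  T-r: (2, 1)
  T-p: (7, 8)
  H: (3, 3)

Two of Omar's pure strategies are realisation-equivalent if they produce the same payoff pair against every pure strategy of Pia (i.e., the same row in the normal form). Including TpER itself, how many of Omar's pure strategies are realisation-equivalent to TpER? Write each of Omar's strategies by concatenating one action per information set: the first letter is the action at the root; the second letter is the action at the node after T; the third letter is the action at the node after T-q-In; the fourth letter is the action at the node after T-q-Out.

Row for TpER (columns In, Out): (7,8) (7,8).
Under TpER, Omar's choice at the node after T-q-In and at the node after T-q-Out can never be reached regardless of what Pia does, so varying those choices leaves every outcome unchanged.
Holding the reachable choices fixed and varying the unreachable ones freely already gives 2 × 2 = 4 equivalent strategies.
No other strategy reproduces this row, so those 4 are the full class: TpER, TpEL, TpNR, TpNL.

4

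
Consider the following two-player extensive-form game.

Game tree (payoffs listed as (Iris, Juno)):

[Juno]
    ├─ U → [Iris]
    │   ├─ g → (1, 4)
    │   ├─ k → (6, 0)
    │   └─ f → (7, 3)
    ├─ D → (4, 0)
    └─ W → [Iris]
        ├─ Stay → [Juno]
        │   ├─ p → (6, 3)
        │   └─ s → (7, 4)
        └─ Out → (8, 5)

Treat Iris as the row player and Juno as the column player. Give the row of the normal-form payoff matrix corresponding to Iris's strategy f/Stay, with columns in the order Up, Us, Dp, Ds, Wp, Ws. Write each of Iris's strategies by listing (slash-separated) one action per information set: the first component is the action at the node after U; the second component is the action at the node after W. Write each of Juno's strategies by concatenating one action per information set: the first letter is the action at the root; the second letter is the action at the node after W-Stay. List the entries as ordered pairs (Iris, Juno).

vs Up: Juno plays U → Iris plays f at [U] → (7, 3)
vs Us: Juno plays U → Iris plays f at [U] → (7, 3)
vs Dp: Juno plays D → (4, 0)
vs Ds: Juno plays D → (4, 0)
vs Wp: Juno plays W → Iris plays Stay at [W] → Juno plays p at [W-Stay] → (6, 3)
vs Ws: Juno plays W → Iris plays Stay at [W] → Juno plays s at [W-Stay] → (7, 4)

(7,3) (7,3) (4,0) (4,0) (6,3) (7,4)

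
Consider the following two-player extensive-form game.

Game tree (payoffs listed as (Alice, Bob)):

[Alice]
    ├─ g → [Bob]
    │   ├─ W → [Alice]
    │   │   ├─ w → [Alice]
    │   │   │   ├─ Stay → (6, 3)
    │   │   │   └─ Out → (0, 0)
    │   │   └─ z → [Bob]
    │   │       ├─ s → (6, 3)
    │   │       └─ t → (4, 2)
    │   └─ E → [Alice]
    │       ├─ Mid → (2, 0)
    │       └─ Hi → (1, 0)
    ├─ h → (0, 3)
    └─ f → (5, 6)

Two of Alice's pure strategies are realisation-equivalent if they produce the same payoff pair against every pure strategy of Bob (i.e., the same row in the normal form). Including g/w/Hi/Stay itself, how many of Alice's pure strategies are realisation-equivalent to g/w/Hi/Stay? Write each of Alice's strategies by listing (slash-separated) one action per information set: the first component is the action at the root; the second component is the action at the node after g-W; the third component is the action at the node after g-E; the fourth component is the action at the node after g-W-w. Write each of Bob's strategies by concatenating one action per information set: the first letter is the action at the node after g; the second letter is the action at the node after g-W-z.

1

Row for g/w/Hi/Stay (columns Ws, Wt, Es, Et): (6,3) (6,3) (1,0) (1,0).
Every one of Alice's information sets is on the play path for some reply by Bob when Alice follows g/w/Hi/Stay.
Changing the action at any of them therefore changes at least one column, so only g/w/Hi/Stay itself gives this row.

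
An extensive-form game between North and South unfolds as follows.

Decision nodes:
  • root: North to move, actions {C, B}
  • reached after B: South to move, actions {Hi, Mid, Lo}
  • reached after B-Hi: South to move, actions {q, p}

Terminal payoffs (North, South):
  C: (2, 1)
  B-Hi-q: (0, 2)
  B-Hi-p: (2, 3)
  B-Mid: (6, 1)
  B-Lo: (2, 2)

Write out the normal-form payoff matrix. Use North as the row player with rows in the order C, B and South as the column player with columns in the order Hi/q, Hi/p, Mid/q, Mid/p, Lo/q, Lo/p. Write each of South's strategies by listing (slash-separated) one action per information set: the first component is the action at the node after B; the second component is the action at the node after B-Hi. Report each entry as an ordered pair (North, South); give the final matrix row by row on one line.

Row C: Hi/q→(2,1), Hi/p→(2,1), Mid/q→(2,1), Mid/p→(2,1), Lo/q→(2,1), Lo/p→(2,1)
Row B: Hi/q→(0,2), Hi/p→(2,3), Mid/q→(6,1), Mid/p→(6,1), Lo/q→(2,2), Lo/p→(2,2)

C: (2,1) (2,1) (2,1) (2,1) (2,1) (2,1) | B: (0,2) (2,3) (6,1) (6,1) (2,2) (2,2)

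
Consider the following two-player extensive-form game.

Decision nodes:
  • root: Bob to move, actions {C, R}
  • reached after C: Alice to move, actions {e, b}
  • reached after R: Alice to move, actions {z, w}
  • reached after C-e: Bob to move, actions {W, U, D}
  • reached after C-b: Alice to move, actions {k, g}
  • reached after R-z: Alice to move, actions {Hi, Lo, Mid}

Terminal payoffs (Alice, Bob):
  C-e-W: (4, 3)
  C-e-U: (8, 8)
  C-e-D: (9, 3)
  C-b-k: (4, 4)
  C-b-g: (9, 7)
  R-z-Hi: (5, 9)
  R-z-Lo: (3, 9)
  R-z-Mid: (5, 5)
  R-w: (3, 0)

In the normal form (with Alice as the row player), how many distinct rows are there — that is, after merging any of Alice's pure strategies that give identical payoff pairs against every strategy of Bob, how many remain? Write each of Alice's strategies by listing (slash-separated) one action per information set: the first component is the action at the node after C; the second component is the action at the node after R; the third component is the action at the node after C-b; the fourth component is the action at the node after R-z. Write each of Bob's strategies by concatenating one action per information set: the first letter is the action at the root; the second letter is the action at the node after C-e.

12

Alice has 24 pure strategies: e/z/k/Hi, e/z/k/Lo, e/z/k/Mid, e/z/g/Hi, e/z/g/Lo, e/z/g/Mid, e/w/k/Hi, e/w/k/Lo, e/w/k/Mid, e/w/g/Hi, e/w/g/Lo, e/w/g/Mid, b/z/k/Hi, b/z/k/Lo, b/z/k/Mid, b/z/g/Hi, b/z/g/Lo, b/z/g/Mid, b/w/k/Hi, b/w/k/Lo, b/w/k/Mid, b/w/g/Hi, b/w/g/Lo, b/w/g/Mid. Columns: CW, CU, CD, RW, RU, RD.
{e/z/k/Hi, e/z/g/Hi} → row (4,3) (8,8) (9,3) (5,9) (5,9) (5,9)
{e/z/k/Lo, e/z/g/Lo} → row (4,3) (8,8) (9,3) (3,9) (3,9) (3,9)
{e/z/k/Mid, e/z/g/Mid} → row (4,3) (8,8) (9,3) (5,5) (5,5) (5,5)
{e/w/k/Hi, e/w/k/Lo, e/w/k/Mid, e/w/g/Hi, e/w/g/Lo, e/w/g/Mid} → row (4,3) (8,8) (9,3) (3,0) (3,0) (3,0)
{b/z/k/Hi} → row (4,4) (4,4) (4,4) (5,9) (5,9) (5,9)
{b/z/k/Lo} → row (4,4) (4,4) (4,4) (3,9) (3,9) (3,9)
{b/z/k/Mid} → row (4,4) (4,4) (4,4) (5,5) (5,5) (5,5)
{b/z/g/Hi} → row (9,7) (9,7) (9,7) (5,9) (5,9) (5,9)
{b/z/g/Lo} → row (9,7) (9,7) (9,7) (3,9) (3,9) (3,9)
{b/z/g/Mid} → row (9,7) (9,7) (9,7) (5,5) (5,5) (5,5)
{b/w/k/Hi, b/w/k/Lo, b/w/k/Mid} → row (4,4) (4,4) (4,4) (3,0) (3,0) (3,0)
{b/w/g/Hi, b/w/g/Lo, b/w/g/Mid} → row (9,7) (9,7) (9,7) (3,0) (3,0) (3,0)
That's 12 distinct rows out of 24 strategies.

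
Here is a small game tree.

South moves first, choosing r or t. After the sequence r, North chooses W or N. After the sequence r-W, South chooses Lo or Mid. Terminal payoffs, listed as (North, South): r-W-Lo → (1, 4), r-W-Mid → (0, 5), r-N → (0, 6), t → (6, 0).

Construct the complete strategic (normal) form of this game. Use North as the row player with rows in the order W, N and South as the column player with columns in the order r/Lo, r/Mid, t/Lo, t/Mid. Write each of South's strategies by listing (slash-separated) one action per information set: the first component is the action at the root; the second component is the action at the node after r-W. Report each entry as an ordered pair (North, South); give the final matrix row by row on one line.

Row W: r/Lo→(1,4), r/Mid→(0,5), t/Lo→(6,0), t/Mid→(6,0)
Row N: r/Lo→(0,6), r/Mid→(0,6), t/Lo→(6,0), t/Mid→(6,0)

W: (1,4) (0,5) (6,0) (6,0) | N: (0,6) (0,6) (6,0) (6,0)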